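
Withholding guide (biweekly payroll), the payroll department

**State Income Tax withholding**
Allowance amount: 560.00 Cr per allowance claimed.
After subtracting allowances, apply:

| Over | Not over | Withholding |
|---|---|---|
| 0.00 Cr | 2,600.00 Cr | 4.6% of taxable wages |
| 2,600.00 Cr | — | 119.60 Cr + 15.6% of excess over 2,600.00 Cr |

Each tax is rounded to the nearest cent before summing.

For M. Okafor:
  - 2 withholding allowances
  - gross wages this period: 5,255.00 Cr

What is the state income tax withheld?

359.06 Cr

State Income Tax: taxable = 5,255.00 Cr − 2×560.00 Cr = 4,135.00 Cr
  119.60 Cr + 15.6% × (4,135.00 Cr − 2,600.00 Cr) = 119.60 Cr + 15.6% × 1,535.00 Cr = 359.06 Cr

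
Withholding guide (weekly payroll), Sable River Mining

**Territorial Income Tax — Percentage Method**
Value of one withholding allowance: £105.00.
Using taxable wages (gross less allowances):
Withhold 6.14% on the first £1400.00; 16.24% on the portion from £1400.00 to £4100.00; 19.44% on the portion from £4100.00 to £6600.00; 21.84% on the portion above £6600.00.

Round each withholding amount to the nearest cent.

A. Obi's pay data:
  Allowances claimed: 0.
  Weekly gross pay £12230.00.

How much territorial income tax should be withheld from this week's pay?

£2240.03

Territorial Income Tax: taxable = £12230.00
  £1010.44 + 21.84% × (£12230.00 − £6600.00) = £1010.44 + 21.84% × £5630.00 = £2240.03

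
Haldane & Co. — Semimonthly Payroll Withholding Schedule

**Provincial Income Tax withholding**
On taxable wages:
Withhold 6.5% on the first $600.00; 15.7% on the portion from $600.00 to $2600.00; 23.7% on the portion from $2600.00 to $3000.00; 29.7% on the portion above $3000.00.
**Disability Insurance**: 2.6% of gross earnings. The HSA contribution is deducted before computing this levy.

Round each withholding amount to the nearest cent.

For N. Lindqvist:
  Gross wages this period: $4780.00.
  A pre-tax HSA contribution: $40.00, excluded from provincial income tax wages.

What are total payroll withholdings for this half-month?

Provincial Income Tax: taxable = $4780.00 − $40.00 = $4740.00
  $447.80 + 29.7% × ($4740.00 − $3000.00) = $447.80 + 29.7% × $1740.00 = $964.58
Disability Insurance: 2.6% × $4740.00 = $123.24
Total: $964.58 + $123.24 = $1087.82

$1087.82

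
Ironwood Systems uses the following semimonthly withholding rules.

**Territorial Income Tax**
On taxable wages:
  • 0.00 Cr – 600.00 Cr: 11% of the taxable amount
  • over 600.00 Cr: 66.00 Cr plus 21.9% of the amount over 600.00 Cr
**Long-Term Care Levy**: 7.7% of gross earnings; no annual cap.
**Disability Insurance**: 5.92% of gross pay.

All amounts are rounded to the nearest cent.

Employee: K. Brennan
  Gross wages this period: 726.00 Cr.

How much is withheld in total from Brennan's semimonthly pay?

Territorial Income Tax: taxable = 726.00 Cr
  66.00 Cr + 21.9% × (726.00 Cr − 600.00 Cr) = 66.00 Cr + 21.9% × 126.00 Cr = 93.59 Cr
Long-Term Care Levy: 7.7% × 726.00 Cr = 55.90 Cr
Disability Insurance: 5.92% × 726.00 Cr = 42.98 Cr
Total: 93.59 Cr + 55.90 Cr + 42.98 Cr = 192.47 Cr

192.47 Cr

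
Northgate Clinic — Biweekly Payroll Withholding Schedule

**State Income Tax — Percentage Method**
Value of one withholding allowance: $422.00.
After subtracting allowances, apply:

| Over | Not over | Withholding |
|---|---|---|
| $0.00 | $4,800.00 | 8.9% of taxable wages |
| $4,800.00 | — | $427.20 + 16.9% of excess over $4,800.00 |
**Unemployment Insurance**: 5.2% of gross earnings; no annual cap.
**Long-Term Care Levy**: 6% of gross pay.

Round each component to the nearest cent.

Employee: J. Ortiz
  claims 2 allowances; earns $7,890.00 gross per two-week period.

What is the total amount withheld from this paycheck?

State Income Tax: taxable = $7,890.00 − 2×$422.00 = $7,046.00
  $427.20 + 16.9% × ($7,046.00 − $4,800.00) = $427.20 + 16.9% × $2,246.00 = $806.77
Unemployment Insurance: 5.2% × $7,890.00 = $410.28
Long-Term Care Levy: 6% × $7,890.00 = $473.40
Total: $806.77 + $410.28 + $473.40 = $1,690.45

$1,690.45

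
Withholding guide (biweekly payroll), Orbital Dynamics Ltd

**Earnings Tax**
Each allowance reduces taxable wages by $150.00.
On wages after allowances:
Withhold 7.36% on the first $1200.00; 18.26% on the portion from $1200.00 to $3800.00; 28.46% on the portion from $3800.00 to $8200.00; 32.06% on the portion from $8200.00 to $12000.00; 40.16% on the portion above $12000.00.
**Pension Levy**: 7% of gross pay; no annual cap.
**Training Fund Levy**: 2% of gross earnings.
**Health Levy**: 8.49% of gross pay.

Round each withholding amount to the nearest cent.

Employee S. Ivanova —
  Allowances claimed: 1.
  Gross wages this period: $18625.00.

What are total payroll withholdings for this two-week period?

$8891.47

Earnings Tax: taxable = $18625.00 − 1×$150.00 = $18475.00
  $3033.60 + 40.16% × ($18475.00 − $12000.00) = $3033.60 + 40.16% × $6475.00 = $5633.96
Pension Levy: 7% × $18625.00 = $1303.75
Training Fund Levy: 2% × $18625.00 = $372.50
Health Levy: 8.49% × $18625.00 = $1581.26
Total: $5633.96 + $1303.75 + $372.50 + $1581.26 = $8891.47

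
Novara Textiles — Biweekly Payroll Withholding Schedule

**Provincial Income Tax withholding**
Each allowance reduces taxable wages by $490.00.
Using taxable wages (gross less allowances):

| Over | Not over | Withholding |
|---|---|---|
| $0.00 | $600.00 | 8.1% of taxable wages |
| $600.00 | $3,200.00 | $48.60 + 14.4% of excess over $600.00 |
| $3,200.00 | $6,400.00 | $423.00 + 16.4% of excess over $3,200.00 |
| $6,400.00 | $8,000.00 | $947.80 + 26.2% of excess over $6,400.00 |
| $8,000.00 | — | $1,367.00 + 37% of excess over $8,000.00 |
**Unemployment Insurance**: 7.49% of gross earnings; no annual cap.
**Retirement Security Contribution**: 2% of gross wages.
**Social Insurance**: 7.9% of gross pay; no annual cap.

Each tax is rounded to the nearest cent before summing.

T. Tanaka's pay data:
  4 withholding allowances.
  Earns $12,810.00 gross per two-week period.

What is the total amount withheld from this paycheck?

$4,649.16

Provincial Income Tax: taxable = $12,810.00 − 4×$490.00 = $10,850.00
  $1,367.00 + 37% × ($10,850.00 − $8,000.00) = $1,367.00 + 37% × $2,850.00 = $2,421.50
Unemployment Insurance: 7.49% × $12,810.00 = $959.47
Retirement Security Contribution: 2% × $12,810.00 = $256.20
Social Insurance: 7.9% × $12,810.00 = $1,011.99
Total: $2,421.50 + $959.47 + $256.20 + $1,011.99 = $4,649.16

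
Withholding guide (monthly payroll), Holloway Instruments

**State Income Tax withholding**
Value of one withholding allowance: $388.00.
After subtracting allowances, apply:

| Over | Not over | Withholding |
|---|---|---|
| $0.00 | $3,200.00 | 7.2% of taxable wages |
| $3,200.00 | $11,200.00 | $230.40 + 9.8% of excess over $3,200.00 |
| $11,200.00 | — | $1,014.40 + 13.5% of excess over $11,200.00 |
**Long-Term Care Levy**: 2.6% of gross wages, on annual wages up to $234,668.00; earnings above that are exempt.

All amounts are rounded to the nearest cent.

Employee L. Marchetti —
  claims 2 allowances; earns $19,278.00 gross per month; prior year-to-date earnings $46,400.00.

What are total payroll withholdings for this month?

$2,501.40

State Income Tax: taxable = $19,278.00 − 2×$388.00 = $18,502.00
  $1,014.40 + 13.5% × ($18,502.00 − $11,200.00) = $1,014.40 + 13.5% × $7,302.00 = $2,000.17
Long-Term Care Levy: 2.6% × $19,278.00 = $501.23
Total: $2,000.17 + $501.23 = $2,501.40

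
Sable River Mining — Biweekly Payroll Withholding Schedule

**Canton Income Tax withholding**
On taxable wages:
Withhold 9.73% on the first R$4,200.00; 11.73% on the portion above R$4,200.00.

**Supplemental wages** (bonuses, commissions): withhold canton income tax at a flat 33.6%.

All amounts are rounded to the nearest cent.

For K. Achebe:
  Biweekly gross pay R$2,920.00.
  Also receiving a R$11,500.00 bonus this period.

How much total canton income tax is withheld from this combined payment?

Canton Income Tax: taxable = R$2,920.00
  9.73% × R$2,920.00 = R$284.12
Supplemental (33.6% flat on bonus): 33.6% × R$11,500.00 = R$3,864.00
Total canton income tax: R$284.12 + R$3,864.00 = R$4,148.12

R$4,148.12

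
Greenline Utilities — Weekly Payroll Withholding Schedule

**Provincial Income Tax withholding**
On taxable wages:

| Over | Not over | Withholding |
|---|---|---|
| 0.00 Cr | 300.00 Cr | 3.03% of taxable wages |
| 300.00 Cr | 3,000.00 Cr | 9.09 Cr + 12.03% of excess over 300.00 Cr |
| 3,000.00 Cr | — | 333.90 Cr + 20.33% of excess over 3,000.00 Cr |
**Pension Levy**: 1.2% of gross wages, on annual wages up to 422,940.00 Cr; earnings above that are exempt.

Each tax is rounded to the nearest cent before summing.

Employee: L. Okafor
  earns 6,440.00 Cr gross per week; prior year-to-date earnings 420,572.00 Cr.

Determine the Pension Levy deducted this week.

28.42 Cr

Pension Levy: cap 422,940.00 Cr − YTD 420,572.00 Cr = 2,368.00 Cr subject; 1.2% × 2,368.00 Cr = 28.42 Cr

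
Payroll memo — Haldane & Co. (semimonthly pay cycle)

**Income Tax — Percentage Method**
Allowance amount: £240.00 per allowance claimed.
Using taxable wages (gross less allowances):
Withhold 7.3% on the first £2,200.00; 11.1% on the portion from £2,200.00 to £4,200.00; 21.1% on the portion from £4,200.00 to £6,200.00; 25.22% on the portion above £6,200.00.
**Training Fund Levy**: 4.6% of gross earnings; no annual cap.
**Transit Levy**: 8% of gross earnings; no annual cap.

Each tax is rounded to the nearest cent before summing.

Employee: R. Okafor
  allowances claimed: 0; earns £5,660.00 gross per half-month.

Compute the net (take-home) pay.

£4,256.18

Income Tax: taxable = £5,660.00
  £382.60 + 21.1% × (£5,660.00 − £4,200.00) = £382.60 + 21.1% × £1,460.00 = £690.66
Training Fund Levy: 4.6% × £5,660.00 = £260.36
Transit Levy: 8% × £5,660.00 = £452.80
Total withheld: £690.66 + £260.36 + £452.80 = £1,403.82
Net pay: £5,660.00 − £1,403.82 = £4,256.18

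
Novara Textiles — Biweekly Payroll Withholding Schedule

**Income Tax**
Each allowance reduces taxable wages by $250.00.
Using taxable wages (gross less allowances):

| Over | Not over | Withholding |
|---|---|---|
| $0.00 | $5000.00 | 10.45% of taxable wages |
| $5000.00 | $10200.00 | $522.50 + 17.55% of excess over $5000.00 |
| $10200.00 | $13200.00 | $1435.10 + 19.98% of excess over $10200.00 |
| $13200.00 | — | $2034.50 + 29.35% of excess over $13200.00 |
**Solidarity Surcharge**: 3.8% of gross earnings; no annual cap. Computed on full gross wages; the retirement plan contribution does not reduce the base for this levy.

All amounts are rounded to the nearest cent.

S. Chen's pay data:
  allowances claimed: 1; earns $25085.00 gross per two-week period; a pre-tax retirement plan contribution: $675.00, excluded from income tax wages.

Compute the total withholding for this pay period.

Income Tax: taxable = $25085.00 − $675.00 − 1×$250.00 = $24160.00
  $2034.50 + 29.35% × ($24160.00 − $13200.00) = $2034.50 + 29.35% × $10960.00 = $5251.26
Solidarity Surcharge: 3.8% × $25085.00 = $953.23
Total: $5251.26 + $953.23 = $6204.49

$6204.49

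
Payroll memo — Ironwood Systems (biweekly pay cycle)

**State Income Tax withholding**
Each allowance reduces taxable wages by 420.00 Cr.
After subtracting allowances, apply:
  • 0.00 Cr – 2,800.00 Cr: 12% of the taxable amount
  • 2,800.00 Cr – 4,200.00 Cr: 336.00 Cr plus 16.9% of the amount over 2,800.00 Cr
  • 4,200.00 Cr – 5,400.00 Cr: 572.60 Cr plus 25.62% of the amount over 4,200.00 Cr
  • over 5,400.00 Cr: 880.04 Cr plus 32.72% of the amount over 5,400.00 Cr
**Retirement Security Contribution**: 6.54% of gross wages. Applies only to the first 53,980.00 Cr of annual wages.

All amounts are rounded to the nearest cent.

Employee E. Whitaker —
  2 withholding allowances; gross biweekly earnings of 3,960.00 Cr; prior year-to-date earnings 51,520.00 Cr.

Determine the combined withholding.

550.96 Cr

State Income Tax: taxable = 3,960.00 Cr − 2×420.00 Cr = 3,120.00 Cr
  336.00 Cr + 16.9% × (3,120.00 Cr − 2,800.00 Cr) = 336.00 Cr + 16.9% × 320.00 Cr = 390.08 Cr
Retirement Security Contribution: cap 53,980.00 Cr − YTD 51,520.00 Cr = 2,460.00 Cr subject; 6.54% × 2,460.00 Cr = 160.88 Cr
Total: 390.08 Cr + 160.88 Cr = 550.96 Cr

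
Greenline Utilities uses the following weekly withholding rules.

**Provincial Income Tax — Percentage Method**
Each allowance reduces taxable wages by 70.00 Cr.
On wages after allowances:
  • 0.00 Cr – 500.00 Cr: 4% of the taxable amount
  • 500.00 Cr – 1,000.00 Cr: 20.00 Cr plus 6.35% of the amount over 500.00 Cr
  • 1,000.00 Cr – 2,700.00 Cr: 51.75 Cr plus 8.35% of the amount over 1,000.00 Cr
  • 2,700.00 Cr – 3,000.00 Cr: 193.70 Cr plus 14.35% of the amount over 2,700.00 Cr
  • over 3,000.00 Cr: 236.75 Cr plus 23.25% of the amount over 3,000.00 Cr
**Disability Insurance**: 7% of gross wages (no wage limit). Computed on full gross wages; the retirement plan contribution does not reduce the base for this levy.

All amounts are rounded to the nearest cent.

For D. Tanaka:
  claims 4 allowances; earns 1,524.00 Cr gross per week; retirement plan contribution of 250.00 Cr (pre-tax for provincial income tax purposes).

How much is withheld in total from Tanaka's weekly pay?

Provincial Income Tax: taxable = 1,524.00 Cr − 250.00 Cr − 4×70.00 Cr = 994.00 Cr
  20.00 Cr + 6.35% × (994.00 Cr − 500.00 Cr) = 20.00 Cr + 6.35% × 494.00 Cr = 51.37 Cr
Disability Insurance: 7% × 1,524.00 Cr = 106.68 Cr
Total: 51.37 Cr + 106.68 Cr = 158.05 Cr

158.05 Cr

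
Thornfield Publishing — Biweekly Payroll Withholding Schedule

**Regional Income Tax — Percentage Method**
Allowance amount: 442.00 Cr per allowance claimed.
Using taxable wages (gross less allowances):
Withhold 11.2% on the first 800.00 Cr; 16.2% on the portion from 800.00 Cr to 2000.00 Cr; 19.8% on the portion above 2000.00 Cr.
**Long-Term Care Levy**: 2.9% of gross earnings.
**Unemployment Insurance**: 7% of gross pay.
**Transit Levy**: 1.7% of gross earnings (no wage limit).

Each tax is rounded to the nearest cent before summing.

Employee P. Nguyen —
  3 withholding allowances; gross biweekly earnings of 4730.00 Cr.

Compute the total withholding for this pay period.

1110.67 Cr

Regional Income Tax: taxable = 4730.00 Cr − 3×442.00 Cr = 3404.00 Cr
  284.00 Cr + 19.8% × (3404.00 Cr − 2000.00 Cr) = 284.00 Cr + 19.8% × 1404.00 Cr = 561.99 Cr
Long-Term Care Levy: 2.9% × 4730.00 Cr = 137.17 Cr
Unemployment Insurance: 7% × 4730.00 Cr = 331.10 Cr
Transit Levy: 1.7% × 4730.00 Cr = 80.41 Cr
Total: 561.99 Cr + 137.17 Cr + 331.10 Cr + 80.41 Cr = 1110.67 Cr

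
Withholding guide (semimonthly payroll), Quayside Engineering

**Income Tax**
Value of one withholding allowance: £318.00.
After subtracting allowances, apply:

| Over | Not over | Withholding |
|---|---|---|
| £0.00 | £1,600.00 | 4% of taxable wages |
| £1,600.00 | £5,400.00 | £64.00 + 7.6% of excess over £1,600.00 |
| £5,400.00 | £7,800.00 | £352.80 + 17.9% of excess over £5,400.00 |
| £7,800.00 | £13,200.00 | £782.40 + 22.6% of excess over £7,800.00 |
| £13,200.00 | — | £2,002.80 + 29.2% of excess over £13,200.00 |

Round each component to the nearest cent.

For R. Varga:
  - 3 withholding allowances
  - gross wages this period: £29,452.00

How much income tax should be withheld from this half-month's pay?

Income Tax: taxable = £29,452.00 − 3×£318.00 = £28,498.00
  £2,002.80 + 29.2% × (£28,498.00 − £13,200.00) = £2,002.80 + 29.2% × £15,298.00 = £6,469.82

£6,469.82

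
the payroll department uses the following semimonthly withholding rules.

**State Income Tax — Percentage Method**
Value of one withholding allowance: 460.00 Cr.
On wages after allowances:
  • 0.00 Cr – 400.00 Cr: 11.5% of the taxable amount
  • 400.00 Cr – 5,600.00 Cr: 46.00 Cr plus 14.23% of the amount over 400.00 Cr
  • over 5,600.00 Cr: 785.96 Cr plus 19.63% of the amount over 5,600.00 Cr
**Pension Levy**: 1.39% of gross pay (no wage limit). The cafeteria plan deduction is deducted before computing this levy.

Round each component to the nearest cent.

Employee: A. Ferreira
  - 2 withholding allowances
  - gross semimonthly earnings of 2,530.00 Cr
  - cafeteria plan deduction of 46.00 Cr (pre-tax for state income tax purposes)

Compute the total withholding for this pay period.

State Income Tax: taxable = 2,530.00 Cr − 46.00 Cr − 2×460.00 Cr = 1,564.00 Cr
  46.00 Cr + 14.23% × (1,564.00 Cr − 400.00 Cr) = 46.00 Cr + 14.23% × 1,164.00 Cr = 211.64 Cr
Pension Levy: 1.39% × 2,484.00 Cr = 34.53 Cr
Total: 211.64 Cr + 34.53 Cr = 246.17 Cr

246.17 Cr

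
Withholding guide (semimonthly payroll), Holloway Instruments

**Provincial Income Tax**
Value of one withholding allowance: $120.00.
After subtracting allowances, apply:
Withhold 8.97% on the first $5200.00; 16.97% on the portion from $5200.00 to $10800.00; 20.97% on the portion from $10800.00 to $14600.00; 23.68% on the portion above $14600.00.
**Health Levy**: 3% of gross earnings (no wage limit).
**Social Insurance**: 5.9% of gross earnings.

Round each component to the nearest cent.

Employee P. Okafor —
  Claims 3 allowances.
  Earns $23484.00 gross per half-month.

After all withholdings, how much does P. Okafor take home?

$17161.82

Provincial Income Tax: taxable = $23484.00 − 3×$120.00 = $23124.00
  $2213.62 + 23.68% × ($23124.00 − $14600.00) = $2213.62 + 23.68% × $8524.00 = $4232.10
Health Levy: 3% × $23484.00 = $704.52
Social Insurance: 5.9% × $23484.00 = $1385.56
Total withheld: $4232.10 + $704.52 + $1385.56 = $6322.18
Net pay: $23484.00 − $6322.18 = $17161.82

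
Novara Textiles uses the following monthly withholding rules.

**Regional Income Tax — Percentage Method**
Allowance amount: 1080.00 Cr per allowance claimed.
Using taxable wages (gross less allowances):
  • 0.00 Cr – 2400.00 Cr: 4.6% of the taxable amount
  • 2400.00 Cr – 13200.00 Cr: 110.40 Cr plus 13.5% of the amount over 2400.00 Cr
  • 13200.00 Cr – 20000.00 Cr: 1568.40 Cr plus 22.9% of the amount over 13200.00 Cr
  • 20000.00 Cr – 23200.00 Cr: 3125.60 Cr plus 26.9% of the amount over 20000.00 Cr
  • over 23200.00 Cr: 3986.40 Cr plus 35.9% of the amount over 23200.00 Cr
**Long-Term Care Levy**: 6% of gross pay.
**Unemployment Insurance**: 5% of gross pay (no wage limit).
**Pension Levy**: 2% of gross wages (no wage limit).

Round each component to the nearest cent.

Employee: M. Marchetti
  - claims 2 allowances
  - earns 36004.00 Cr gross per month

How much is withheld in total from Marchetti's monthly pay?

12488.12 Cr

Regional Income Tax: taxable = 36004.00 Cr − 2×1080.00 Cr = 33844.00 Cr
  3986.40 Cr + 35.9% × (33844.00 Cr − 23200.00 Cr) = 3986.40 Cr + 35.9% × 10644.00 Cr = 7807.60 Cr
Long-Term Care Levy: 6% × 36004.00 Cr = 2160.24 Cr
Unemployment Insurance: 5% × 36004.00 Cr = 1800.20 Cr
Pension Levy: 2% × 36004.00 Cr = 720.08 Cr
Total: 7807.60 Cr + 2160.24 Cr + 1800.20 Cr + 720.08 Cr = 12488.12 Cr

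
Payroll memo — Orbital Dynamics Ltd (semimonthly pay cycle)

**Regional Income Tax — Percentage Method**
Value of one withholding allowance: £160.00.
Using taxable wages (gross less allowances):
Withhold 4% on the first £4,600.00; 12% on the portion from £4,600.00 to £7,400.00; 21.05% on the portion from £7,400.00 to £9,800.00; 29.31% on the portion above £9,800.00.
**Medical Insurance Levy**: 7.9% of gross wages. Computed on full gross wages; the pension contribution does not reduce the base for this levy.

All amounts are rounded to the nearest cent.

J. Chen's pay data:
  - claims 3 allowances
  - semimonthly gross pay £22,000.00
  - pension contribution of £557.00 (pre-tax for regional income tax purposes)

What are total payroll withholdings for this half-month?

Regional Income Tax: taxable = £22,000.00 − £557.00 − 3×£160.00 = £20,963.00
  £1,025.20 + 29.31% × (£20,963.00 − £9,800.00) = £1,025.20 + 29.31% × £11,163.00 = £4,297.08
Medical Insurance Levy: 7.9% × £22,000.00 = £1,738.00
Total: £4,297.08 + £1,738.00 = £6,035.08

£6,035.08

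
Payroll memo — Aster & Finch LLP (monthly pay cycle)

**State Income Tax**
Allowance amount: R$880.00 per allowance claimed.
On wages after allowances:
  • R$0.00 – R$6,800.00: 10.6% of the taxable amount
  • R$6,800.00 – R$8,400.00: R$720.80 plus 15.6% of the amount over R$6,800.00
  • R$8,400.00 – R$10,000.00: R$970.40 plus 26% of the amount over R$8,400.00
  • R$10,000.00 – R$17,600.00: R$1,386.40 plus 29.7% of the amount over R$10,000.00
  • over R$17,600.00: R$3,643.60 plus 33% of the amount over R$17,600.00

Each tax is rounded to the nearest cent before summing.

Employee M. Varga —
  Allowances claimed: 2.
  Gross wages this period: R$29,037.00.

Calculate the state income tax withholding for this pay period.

R$6,837.01

State Income Tax: taxable = R$29,037.00 − 2×R$880.00 = R$27,277.00
  R$3,643.60 + 33% × (R$27,277.00 − R$17,600.00) = R$3,643.60 + 33% × R$9,677.00 = R$6,837.01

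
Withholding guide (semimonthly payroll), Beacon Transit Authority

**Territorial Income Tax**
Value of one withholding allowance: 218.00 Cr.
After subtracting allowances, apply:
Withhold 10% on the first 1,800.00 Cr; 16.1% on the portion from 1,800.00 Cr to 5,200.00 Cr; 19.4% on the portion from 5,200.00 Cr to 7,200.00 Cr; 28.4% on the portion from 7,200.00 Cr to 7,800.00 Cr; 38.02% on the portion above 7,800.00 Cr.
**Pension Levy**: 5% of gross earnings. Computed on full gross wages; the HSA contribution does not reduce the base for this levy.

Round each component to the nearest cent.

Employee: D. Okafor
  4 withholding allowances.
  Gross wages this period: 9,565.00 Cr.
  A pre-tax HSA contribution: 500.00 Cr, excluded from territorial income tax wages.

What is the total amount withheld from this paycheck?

Territorial Income Tax: taxable = 9,565.00 Cr − 500.00 Cr − 4×218.00 Cr = 8,193.00 Cr
  1,285.80 Cr + 38.02% × (8,193.00 Cr − 7,800.00 Cr) = 1,285.80 Cr + 38.02% × 393.00 Cr = 1,435.22 Cr
Pension Levy: 5% × 9,565.00 Cr = 478.25 Cr
Total: 1,435.22 Cr + 478.25 Cr = 1,913.47 Cr

1,913.47 Cr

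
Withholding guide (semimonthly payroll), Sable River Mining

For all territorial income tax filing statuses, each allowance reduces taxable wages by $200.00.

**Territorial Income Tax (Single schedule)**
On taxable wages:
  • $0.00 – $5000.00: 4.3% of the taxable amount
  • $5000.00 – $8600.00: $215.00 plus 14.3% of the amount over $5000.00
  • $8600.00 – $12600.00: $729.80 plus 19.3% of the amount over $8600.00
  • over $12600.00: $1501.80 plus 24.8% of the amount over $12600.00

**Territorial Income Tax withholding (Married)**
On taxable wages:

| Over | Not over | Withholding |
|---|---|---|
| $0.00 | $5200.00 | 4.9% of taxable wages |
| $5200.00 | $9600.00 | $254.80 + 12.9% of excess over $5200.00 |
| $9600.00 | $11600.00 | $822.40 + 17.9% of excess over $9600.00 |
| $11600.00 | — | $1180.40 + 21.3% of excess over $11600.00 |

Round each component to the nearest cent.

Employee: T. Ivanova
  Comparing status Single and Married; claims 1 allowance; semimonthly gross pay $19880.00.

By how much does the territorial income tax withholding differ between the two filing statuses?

Territorial Income Tax (Single): taxable = $19880.00 − 1×$200.00 = $19680.00
  $1501.80 + 24.8% × ($19680.00 − $12600.00) = $1501.80 + 24.8% × $7080.00 = $3257.64
Territorial Income Tax (Married): taxable = $19880.00 − 1×$200.00 = $19680.00
  $1180.40 + 21.3% × ($19680.00 − $11600.00) = $1180.40 + 21.3% × $8080.00 = $2901.44
Difference: |$3257.64 − $2901.44| = $356.20 (higher under Single)

$356.20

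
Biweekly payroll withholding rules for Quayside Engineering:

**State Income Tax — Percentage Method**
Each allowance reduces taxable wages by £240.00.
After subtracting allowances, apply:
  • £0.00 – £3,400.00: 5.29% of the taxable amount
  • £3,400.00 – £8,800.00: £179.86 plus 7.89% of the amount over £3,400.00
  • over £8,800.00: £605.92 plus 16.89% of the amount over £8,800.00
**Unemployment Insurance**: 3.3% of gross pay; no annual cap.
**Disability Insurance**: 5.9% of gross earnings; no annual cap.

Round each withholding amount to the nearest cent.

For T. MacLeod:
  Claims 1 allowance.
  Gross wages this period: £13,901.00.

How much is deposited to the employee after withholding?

£11,195.17

State Income Tax: taxable = £13,901.00 − 1×£240.00 = £13,661.00
  £605.92 + 16.89% × (£13,661.00 − £8,800.00) = £605.92 + 16.89% × £4,861.00 = £1,426.94
Unemployment Insurance: 3.3% × £13,901.00 = £458.73
Disability Insurance: 5.9% × £13,901.00 = £820.16
Total withheld: £1,426.94 + £458.73 + £820.16 = £2,705.83
Net pay: £13,901.00 − £2,705.83 = £11,195.17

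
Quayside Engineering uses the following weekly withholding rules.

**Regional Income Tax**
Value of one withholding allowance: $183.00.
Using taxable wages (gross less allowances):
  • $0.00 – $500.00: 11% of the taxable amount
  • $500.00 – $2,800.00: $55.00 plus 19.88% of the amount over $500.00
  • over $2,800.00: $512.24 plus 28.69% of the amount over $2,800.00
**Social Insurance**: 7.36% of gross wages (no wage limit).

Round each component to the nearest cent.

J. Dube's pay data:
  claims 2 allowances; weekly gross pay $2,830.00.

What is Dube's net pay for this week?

$2,176.27

Regional Income Tax: taxable = $2,830.00 − 2×$183.00 = $2,464.00
  $55.00 + 19.88% × ($2,464.00 − $500.00) = $55.00 + 19.88% × $1,964.00 = $445.44
Social Insurance: 7.36% × $2,830.00 = $208.29
Total withheld: $445.44 + $208.29 = $653.73
Net pay: $2,830.00 − $653.73 = $2,176.27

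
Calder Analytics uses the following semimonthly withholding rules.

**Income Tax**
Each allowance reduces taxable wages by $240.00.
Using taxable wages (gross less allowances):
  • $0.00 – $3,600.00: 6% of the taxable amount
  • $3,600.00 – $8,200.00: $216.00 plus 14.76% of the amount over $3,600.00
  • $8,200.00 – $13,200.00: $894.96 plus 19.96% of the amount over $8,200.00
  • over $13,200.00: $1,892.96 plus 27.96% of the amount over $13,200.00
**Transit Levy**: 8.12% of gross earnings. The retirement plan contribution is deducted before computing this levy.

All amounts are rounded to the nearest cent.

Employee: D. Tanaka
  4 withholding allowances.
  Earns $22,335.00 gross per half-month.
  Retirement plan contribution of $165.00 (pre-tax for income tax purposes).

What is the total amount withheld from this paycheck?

Income Tax: taxable = $22,335.00 − $165.00 − 4×$240.00 = $21,210.00
  $1,892.96 + 27.96% × ($21,210.00 − $13,200.00) = $1,892.96 + 27.96% × $8,010.00 = $4,132.56
Transit Levy: 8.12% × $22,170.00 = $1,800.20
Total: $4,132.56 + $1,800.20 = $5,932.76

$5,932.76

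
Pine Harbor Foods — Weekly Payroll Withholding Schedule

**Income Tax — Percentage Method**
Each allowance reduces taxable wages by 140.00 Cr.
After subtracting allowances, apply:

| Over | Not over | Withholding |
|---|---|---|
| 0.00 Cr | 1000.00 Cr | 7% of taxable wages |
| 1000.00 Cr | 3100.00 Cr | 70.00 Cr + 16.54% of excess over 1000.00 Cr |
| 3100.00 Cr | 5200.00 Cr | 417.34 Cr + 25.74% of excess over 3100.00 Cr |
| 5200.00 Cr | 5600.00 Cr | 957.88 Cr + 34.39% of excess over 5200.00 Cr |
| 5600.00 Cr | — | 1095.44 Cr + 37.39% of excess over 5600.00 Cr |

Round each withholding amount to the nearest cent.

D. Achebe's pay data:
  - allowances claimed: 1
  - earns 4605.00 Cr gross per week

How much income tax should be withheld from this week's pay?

768.69 Cr

Income Tax: taxable = 4605.00 Cr − 1×140.00 Cr = 4465.00 Cr
  417.34 Cr + 25.74% × (4465.00 Cr − 3100.00 Cr) = 417.34 Cr + 25.74% × 1365.00 Cr = 768.69 Cr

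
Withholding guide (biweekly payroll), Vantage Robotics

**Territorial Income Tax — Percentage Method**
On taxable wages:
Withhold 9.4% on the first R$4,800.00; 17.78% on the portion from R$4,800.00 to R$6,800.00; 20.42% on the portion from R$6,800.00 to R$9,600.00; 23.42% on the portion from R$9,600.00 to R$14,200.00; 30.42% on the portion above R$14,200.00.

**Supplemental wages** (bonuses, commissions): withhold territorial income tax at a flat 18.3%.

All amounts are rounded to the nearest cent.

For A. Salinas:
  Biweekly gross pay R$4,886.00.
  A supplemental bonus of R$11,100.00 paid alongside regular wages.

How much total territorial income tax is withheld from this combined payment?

R$2,497.79

Territorial Income Tax: taxable = R$4,886.00
  R$451.20 + 17.78% × (R$4,886.00 − R$4,800.00) = R$451.20 + 17.78% × R$86.00 = R$466.49
Supplemental (18.3% flat on bonus): 18.3% × R$11,100.00 = R$2,031.30
Total territorial income tax: R$466.49 + R$2,031.30 = R$2,497.79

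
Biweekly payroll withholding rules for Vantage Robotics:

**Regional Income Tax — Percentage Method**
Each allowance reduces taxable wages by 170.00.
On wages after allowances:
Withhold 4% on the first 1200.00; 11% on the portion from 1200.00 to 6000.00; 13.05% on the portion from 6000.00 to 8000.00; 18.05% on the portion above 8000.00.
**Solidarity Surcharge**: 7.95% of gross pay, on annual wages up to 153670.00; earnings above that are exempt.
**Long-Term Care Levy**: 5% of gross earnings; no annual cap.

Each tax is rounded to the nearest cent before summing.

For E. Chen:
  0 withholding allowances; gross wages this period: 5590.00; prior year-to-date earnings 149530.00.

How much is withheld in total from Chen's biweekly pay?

Regional Income Tax: taxable = 5590.00
  48.00 + 11% × (5590.00 − 1200.00) = 48.00 + 11% × 4390.00 = 530.90
Solidarity Surcharge: cap 153670.00 − YTD 149530.00 = 4140.00 subject; 7.95% × 4140.00 = 329.13
Long-Term Care Levy: 5% × 5590.00 = 279.50
Total: 530.90 + 329.13 + 279.50 = 1139.53

1139.53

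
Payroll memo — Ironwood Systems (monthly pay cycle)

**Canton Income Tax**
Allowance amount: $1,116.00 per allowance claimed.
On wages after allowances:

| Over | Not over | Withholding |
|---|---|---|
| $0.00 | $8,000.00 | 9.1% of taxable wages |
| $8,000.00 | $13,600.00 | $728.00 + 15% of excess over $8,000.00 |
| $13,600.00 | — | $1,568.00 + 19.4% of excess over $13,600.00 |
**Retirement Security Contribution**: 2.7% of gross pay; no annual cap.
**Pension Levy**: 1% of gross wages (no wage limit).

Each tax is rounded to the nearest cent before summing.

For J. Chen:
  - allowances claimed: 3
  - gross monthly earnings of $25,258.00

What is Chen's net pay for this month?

$21,143.31

Canton Income Tax: taxable = $25,258.00 − 3×$1,116.00 = $21,910.00
  $1,568.00 + 19.4% × ($21,910.00 − $13,600.00) = $1,568.00 + 19.4% × $8,310.00 = $3,180.14
Retirement Security Contribution: 2.7% × $25,258.00 = $681.97
Pension Levy: 1% × $25,258.00 = $252.58
Total withheld: $3,180.14 + $681.97 + $252.58 = $4,114.69
Net pay: $25,258.00 − $4,114.69 = $21,143.31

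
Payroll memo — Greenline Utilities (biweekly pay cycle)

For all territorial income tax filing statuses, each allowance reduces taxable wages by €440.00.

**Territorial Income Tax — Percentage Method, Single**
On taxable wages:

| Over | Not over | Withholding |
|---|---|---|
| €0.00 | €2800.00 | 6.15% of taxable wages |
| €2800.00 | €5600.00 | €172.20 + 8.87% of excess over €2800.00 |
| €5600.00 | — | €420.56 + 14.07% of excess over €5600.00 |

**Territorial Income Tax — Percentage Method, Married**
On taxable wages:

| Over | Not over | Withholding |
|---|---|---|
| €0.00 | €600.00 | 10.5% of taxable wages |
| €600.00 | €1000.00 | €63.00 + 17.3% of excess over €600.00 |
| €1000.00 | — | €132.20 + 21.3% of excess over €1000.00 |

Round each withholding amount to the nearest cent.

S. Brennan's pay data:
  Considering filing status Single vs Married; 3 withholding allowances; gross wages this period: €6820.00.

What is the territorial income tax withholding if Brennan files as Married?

Territorial Income Tax (Married): taxable = €6820.00 − 3×€440.00 = €5500.00
  €132.20 + 21.3% × (€5500.00 − €1000.00) = €132.20 + 21.3% × €4500.00 = €1090.70

€1090.70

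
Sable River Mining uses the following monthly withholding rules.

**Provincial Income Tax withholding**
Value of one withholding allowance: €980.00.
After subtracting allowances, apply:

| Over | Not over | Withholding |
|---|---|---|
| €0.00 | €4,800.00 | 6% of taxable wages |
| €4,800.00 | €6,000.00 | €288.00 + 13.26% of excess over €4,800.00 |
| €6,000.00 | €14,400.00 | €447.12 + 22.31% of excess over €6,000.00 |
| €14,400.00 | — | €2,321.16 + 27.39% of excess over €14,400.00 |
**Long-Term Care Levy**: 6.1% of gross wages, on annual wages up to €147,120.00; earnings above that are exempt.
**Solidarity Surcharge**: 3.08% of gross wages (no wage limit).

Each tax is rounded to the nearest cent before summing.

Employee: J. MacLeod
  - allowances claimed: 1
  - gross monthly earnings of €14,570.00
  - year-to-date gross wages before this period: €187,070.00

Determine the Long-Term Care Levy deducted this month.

€0.00

Long-Term Care Levy: YTD €187,070.00 ≥ cap €147,120.00 → €0.00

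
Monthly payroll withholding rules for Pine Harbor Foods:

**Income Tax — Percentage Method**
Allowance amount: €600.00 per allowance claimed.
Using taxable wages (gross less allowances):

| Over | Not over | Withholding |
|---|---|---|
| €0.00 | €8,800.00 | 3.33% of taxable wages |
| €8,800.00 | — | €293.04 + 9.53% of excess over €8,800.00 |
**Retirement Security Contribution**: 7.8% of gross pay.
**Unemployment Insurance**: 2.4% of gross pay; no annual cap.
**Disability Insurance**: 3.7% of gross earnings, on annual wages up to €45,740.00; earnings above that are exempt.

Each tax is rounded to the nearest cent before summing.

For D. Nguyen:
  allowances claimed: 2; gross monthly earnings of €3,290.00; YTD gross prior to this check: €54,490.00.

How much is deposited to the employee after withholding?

Income Tax: taxable = €3,290.00 − 2×€600.00 = €2,090.00
  3.33% × €2,090.00 = €69.60
Retirement Security Contribution: 7.8% × €3,290.00 = €256.62
Unemployment Insurance: 2.4% × €3,290.00 = €78.96
Disability Insurance: YTD €54,490.00 ≥ cap €45,740.00 → €0.00
Total withheld: €69.60 + €256.62 + €78.96 + €0.00 = €405.18
Net pay: €3,290.00 − €405.18 = €2,884.82

€2,884.82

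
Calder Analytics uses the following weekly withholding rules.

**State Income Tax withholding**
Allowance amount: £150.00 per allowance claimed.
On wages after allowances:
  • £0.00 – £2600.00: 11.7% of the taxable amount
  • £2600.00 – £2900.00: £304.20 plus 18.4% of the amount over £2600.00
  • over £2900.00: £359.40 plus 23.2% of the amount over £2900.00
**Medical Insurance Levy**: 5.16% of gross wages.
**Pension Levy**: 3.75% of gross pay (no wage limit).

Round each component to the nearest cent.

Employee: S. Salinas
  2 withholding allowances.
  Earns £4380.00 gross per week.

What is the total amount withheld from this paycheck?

State Income Tax: taxable = £4380.00 − 2×£150.00 = £4080.00
  £359.40 + 23.2% × (£4080.00 − £2900.00) = £359.40 + 23.2% × £1180.00 = £633.16
Medical Insurance Levy: 5.16% × £4380.00 = £226.01
Pension Levy: 3.75% × £4380.00 = £164.25
Total: £633.16 + £226.01 + £164.25 = £1023.42

£1023.42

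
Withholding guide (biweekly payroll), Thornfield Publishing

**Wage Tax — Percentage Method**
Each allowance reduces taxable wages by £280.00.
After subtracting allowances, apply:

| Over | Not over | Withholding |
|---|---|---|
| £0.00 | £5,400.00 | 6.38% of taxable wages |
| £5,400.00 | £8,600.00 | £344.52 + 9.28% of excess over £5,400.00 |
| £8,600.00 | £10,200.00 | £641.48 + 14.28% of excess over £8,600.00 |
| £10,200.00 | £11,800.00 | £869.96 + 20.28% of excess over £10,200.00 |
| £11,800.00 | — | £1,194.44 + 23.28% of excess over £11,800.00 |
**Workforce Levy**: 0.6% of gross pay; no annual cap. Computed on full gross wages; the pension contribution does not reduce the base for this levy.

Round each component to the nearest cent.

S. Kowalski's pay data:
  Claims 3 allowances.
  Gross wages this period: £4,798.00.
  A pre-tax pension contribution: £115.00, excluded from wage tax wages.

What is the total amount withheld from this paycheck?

Wage Tax: taxable = £4,798.00 − £115.00 − 3×£280.00 = £3,843.00
  6.38% × £3,843.00 = £245.18
Workforce Levy: 0.6% × £4,798.00 = £28.79
Total: £245.18 + £28.79 = £273.97

£273.97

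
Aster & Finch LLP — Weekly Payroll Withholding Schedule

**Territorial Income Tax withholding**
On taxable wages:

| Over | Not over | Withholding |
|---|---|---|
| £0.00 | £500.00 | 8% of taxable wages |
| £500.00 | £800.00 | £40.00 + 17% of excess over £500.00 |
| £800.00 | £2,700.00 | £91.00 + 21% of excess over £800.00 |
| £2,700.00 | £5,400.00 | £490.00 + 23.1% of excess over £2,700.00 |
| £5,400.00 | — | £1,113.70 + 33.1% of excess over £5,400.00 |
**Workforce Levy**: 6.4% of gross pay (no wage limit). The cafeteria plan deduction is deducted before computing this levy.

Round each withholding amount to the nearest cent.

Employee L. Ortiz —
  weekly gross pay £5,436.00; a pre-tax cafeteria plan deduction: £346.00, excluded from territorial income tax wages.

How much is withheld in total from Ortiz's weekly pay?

£1,367.85

Territorial Income Tax: taxable = £5,436.00 − £346.00 = £5,090.00
  £490.00 + 23.1% × (£5,090.00 − £2,700.00) = £490.00 + 23.1% × £2,390.00 = £1,042.09
Workforce Levy: 6.4% × £5,090.00 = £325.76
Total: £1,042.09 + £325.76 = £1,367.85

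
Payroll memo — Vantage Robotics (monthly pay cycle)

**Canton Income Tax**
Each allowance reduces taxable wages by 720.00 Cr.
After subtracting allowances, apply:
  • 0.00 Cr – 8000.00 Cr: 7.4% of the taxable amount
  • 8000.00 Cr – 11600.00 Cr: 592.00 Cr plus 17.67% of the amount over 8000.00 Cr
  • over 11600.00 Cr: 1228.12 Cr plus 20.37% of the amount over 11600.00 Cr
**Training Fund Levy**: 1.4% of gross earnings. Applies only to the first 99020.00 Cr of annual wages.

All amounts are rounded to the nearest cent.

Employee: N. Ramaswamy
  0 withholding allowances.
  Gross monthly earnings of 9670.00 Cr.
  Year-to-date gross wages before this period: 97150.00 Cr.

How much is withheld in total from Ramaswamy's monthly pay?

Canton Income Tax: taxable = 9670.00 Cr
  592.00 Cr + 17.67% × (9670.00 Cr − 8000.00 Cr) = 592.00 Cr + 17.67% × 1670.00 Cr = 887.09 Cr
Training Fund Levy: cap 99020.00 Cr − YTD 97150.00 Cr = 1870.00 Cr subject; 1.4% × 1870.00 Cr = 26.18 Cr
Total: 887.09 Cr + 26.18 Cr = 913.27 Cr

913.27 Cr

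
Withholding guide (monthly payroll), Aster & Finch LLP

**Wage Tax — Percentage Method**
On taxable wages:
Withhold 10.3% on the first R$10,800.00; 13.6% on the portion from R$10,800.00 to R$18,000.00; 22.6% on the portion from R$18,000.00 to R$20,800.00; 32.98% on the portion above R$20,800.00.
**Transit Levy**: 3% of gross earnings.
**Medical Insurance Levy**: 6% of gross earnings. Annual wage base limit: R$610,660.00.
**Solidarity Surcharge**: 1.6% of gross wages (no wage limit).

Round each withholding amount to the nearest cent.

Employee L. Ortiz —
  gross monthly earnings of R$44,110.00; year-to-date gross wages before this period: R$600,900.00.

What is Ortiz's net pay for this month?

Wage Tax: taxable = R$44,110.00
  R$2,724.40 + 32.98% × (R$44,110.00 − R$20,800.00) = R$2,724.40 + 32.98% × R$23,310.00 = R$10,412.04
Transit Levy: 3% × R$44,110.00 = R$1,323.30
Medical Insurance Levy: cap R$610,660.00 − YTD R$600,900.00 = R$9,760.00 subject; 6% × R$9,760.00 = R$585.60
Solidarity Surcharge: 1.6% × R$44,110.00 = R$705.76
Total withheld: R$10,412.04 + R$1,323.30 + R$585.60 + R$705.76 = R$13,026.70
Net pay: R$44,110.00 − R$13,026.70 = R$31,083.30

R$31,083.30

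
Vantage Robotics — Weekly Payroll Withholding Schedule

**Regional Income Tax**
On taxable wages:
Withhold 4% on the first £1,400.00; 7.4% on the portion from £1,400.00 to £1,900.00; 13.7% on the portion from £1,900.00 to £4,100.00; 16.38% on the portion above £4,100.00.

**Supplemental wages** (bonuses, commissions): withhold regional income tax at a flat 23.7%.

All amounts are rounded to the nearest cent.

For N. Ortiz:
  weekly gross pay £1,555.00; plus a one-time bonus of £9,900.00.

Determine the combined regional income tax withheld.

£2,413.77

Regional Income Tax: taxable = £1,555.00
  £56.00 + 7.4% × (£1,555.00 − £1,400.00) = £56.00 + 7.4% × £155.00 = £67.47
Supplemental (23.7% flat on bonus): 23.7% × £9,900.00 = £2,346.30
Total regional income tax: £67.47 + £2,346.30 = £2,413.77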